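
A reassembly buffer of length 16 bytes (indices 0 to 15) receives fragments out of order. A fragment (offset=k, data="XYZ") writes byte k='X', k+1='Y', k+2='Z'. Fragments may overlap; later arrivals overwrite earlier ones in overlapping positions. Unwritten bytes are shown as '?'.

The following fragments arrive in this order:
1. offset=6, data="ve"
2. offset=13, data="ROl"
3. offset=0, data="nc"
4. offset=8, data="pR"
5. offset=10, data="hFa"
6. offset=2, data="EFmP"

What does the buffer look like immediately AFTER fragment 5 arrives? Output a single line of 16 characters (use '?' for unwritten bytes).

Fragment 1: offset=6 data="ve" -> buffer=??????ve????????
Fragment 2: offset=13 data="ROl" -> buffer=??????ve?????ROl
Fragment 3: offset=0 data="nc" -> buffer=nc????ve?????ROl
Fragment 4: offset=8 data="pR" -> buffer=nc????vepR???ROl
Fragment 5: offset=10 data="hFa" -> buffer=nc????vepRhFaROl

Answer: nc????vepRhFaROl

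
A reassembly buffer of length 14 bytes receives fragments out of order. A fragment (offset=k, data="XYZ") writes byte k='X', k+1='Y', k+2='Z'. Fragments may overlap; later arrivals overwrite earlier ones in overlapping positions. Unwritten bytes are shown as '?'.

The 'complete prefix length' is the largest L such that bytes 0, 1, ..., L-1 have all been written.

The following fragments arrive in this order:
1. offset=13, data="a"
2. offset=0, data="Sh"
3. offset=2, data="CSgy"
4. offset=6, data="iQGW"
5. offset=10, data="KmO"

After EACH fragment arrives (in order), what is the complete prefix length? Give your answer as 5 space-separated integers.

Answer: 0 2 6 10 14

Derivation:
Fragment 1: offset=13 data="a" -> buffer=?????????????a -> prefix_len=0
Fragment 2: offset=0 data="Sh" -> buffer=Sh???????????a -> prefix_len=2
Fragment 3: offset=2 data="CSgy" -> buffer=ShCSgy???????a -> prefix_len=6
Fragment 4: offset=6 data="iQGW" -> buffer=ShCSgyiQGW???a -> prefix_len=10
Fragment 5: offset=10 data="KmO" -> buffer=ShCSgyiQGWKmOa -> prefix_len=14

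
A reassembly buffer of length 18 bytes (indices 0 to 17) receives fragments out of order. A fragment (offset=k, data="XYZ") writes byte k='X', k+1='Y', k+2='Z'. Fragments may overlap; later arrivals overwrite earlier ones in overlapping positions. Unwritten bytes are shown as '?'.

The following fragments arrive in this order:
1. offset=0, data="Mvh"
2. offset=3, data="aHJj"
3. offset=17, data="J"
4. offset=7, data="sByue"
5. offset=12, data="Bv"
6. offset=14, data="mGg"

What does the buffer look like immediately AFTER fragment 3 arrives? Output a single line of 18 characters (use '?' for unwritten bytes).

Answer: MvhaHJj??????????J

Derivation:
Fragment 1: offset=0 data="Mvh" -> buffer=Mvh???????????????
Fragment 2: offset=3 data="aHJj" -> buffer=MvhaHJj???????????
Fragment 3: offset=17 data="J" -> buffer=MvhaHJj??????????J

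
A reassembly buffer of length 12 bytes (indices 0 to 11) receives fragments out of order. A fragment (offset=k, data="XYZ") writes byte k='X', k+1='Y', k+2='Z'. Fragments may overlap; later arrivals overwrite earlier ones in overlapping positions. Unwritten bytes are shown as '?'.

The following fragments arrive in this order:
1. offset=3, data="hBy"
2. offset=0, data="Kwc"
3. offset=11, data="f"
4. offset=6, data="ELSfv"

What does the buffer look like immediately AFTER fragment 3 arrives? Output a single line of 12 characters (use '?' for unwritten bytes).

Fragment 1: offset=3 data="hBy" -> buffer=???hBy??????
Fragment 2: offset=0 data="Kwc" -> buffer=KwchBy??????
Fragment 3: offset=11 data="f" -> buffer=KwchBy?????f

Answer: KwchBy?????f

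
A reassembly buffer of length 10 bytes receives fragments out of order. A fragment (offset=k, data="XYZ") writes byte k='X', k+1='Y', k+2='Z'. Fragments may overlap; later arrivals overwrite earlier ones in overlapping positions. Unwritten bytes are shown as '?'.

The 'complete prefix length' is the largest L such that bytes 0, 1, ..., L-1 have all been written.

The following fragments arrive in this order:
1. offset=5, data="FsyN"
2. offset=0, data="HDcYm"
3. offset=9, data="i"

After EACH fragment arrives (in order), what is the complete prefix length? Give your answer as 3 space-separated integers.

Answer: 0 9 10

Derivation:
Fragment 1: offset=5 data="FsyN" -> buffer=?????FsyN? -> prefix_len=0
Fragment 2: offset=0 data="HDcYm" -> buffer=HDcYmFsyN? -> prefix_len=9
Fragment 3: offset=9 data="i" -> buffer=HDcYmFsyNi -> prefix_len=10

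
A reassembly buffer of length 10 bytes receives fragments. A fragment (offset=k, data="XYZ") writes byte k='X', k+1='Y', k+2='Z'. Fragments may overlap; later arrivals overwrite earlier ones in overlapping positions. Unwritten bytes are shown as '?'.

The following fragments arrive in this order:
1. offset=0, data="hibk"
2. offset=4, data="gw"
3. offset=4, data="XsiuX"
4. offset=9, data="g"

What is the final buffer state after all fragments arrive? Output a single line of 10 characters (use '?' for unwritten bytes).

Fragment 1: offset=0 data="hibk" -> buffer=hibk??????
Fragment 2: offset=4 data="gw" -> buffer=hibkgw????
Fragment 3: offset=4 data="XsiuX" -> buffer=hibkXsiuX?
Fragment 4: offset=9 data="g" -> buffer=hibkXsiuXg

Answer: hibkXsiuXg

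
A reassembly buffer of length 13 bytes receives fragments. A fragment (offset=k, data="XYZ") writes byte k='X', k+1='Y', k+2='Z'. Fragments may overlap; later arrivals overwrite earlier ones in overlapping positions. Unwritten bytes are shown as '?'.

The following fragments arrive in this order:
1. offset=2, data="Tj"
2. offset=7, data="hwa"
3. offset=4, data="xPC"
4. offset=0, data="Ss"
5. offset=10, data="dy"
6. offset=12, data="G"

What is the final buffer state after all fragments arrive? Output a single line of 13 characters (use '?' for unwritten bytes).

Answer: SsTjxPChwadyG

Derivation:
Fragment 1: offset=2 data="Tj" -> buffer=??Tj?????????
Fragment 2: offset=7 data="hwa" -> buffer=??Tj???hwa???
Fragment 3: offset=4 data="xPC" -> buffer=??TjxPChwa???
Fragment 4: offset=0 data="Ss" -> buffer=SsTjxPChwa???
Fragment 5: offset=10 data="dy" -> buffer=SsTjxPChwady?
Fragment 6: offset=12 data="G" -> buffer=SsTjxPChwadyG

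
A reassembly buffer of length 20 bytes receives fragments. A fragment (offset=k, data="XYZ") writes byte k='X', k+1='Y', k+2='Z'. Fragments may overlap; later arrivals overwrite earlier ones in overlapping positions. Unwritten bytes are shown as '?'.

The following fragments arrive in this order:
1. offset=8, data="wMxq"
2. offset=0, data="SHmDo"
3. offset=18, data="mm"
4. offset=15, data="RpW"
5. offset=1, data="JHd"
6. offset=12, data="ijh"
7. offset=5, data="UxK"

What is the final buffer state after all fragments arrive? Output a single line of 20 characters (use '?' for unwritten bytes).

Answer: SJHdoUxKwMxqijhRpWmm

Derivation:
Fragment 1: offset=8 data="wMxq" -> buffer=????????wMxq????????
Fragment 2: offset=0 data="SHmDo" -> buffer=SHmDo???wMxq????????
Fragment 3: offset=18 data="mm" -> buffer=SHmDo???wMxq??????mm
Fragment 4: offset=15 data="RpW" -> buffer=SHmDo???wMxq???RpWmm
Fragment 5: offset=1 data="JHd" -> buffer=SJHdo???wMxq???RpWmm
Fragment 6: offset=12 data="ijh" -> buffer=SJHdo???wMxqijhRpWmm
Fragment 7: offset=5 data="UxK" -> buffer=SJHdoUxKwMxqijhRpWmm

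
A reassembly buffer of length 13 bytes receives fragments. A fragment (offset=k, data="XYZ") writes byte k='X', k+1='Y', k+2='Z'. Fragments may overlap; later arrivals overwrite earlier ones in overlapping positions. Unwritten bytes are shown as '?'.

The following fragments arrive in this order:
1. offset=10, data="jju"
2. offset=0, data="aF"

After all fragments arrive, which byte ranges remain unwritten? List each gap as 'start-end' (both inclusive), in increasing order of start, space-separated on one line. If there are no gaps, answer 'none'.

Answer: 2-9

Derivation:
Fragment 1: offset=10 len=3
Fragment 2: offset=0 len=2
Gaps: 2-9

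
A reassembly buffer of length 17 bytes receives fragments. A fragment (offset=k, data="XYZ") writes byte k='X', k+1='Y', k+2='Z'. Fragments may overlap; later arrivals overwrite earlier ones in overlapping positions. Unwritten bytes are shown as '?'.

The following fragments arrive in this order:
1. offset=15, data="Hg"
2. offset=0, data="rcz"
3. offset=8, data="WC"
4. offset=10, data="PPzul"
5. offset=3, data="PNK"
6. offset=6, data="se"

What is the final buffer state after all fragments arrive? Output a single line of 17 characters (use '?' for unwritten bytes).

Answer: rczPNKseWCPPzulHg

Derivation:
Fragment 1: offset=15 data="Hg" -> buffer=???????????????Hg
Fragment 2: offset=0 data="rcz" -> buffer=rcz????????????Hg
Fragment 3: offset=8 data="WC" -> buffer=rcz?????WC?????Hg
Fragment 4: offset=10 data="PPzul" -> buffer=rcz?????WCPPzulHg
Fragment 5: offset=3 data="PNK" -> buffer=rczPNK??WCPPzulHg
Fragment 6: offset=6 data="se" -> buffer=rczPNKseWCPPzulHg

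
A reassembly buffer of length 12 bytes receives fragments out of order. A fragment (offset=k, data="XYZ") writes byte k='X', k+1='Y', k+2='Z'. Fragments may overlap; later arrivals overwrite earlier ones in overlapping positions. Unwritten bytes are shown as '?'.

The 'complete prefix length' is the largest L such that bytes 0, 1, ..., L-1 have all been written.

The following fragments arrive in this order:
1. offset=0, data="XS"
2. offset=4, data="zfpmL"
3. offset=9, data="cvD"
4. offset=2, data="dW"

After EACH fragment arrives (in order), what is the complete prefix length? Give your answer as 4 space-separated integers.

Answer: 2 2 2 12

Derivation:
Fragment 1: offset=0 data="XS" -> buffer=XS?????????? -> prefix_len=2
Fragment 2: offset=4 data="zfpmL" -> buffer=XS??zfpmL??? -> prefix_len=2
Fragment 3: offset=9 data="cvD" -> buffer=XS??zfpmLcvD -> prefix_len=2
Fragment 4: offset=2 data="dW" -> buffer=XSdWzfpmLcvD -> prefix_len=12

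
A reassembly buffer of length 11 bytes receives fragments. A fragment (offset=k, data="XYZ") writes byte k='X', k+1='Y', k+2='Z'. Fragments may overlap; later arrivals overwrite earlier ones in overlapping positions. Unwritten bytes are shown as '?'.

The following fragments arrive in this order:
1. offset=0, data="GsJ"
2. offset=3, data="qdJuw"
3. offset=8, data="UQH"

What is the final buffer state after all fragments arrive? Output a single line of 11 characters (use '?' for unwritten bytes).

Answer: GsJqdJuwUQH

Derivation:
Fragment 1: offset=0 data="GsJ" -> buffer=GsJ????????
Fragment 2: offset=3 data="qdJuw" -> buffer=GsJqdJuw???
Fragment 3: offset=8 data="UQH" -> buffer=GsJqdJuwUQH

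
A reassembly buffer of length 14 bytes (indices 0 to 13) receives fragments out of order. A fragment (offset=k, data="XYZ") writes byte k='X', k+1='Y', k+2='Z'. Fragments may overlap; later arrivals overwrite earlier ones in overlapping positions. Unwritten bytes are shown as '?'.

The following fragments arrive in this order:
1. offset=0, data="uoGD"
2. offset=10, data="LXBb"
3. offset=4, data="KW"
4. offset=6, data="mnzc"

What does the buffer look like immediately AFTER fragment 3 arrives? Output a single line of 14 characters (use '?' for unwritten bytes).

Answer: uoGDKW????LXBb

Derivation:
Fragment 1: offset=0 data="uoGD" -> buffer=uoGD??????????
Fragment 2: offset=10 data="LXBb" -> buffer=uoGD??????LXBb
Fragment 3: offset=4 data="KW" -> buffer=uoGDKW????LXBb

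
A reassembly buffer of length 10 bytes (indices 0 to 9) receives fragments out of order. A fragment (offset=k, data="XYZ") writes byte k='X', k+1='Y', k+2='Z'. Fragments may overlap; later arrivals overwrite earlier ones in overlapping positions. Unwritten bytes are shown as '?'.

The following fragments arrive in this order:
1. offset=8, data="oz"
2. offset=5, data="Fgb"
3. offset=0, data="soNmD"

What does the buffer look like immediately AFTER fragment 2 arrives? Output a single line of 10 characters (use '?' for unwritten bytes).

Fragment 1: offset=8 data="oz" -> buffer=????????oz
Fragment 2: offset=5 data="Fgb" -> buffer=?????Fgboz

Answer: ?????Fgboz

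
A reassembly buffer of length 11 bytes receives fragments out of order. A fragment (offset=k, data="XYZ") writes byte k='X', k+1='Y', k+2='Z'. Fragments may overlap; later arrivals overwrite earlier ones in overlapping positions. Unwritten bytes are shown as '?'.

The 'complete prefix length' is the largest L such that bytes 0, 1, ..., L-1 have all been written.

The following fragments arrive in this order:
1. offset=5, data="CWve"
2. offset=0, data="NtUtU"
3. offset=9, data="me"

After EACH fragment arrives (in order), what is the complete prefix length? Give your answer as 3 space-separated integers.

Answer: 0 9 11

Derivation:
Fragment 1: offset=5 data="CWve" -> buffer=?????CWve?? -> prefix_len=0
Fragment 2: offset=0 data="NtUtU" -> buffer=NtUtUCWve?? -> prefix_len=9
Fragment 3: offset=9 data="me" -> buffer=NtUtUCWveme -> prefix_len=11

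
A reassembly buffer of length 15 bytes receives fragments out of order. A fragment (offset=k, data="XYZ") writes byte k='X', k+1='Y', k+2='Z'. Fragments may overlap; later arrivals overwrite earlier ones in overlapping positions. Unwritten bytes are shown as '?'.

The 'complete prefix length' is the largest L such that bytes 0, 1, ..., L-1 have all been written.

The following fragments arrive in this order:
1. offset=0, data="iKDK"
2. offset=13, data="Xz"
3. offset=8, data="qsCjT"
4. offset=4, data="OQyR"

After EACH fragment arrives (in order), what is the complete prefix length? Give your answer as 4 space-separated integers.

Fragment 1: offset=0 data="iKDK" -> buffer=iKDK??????????? -> prefix_len=4
Fragment 2: offset=13 data="Xz" -> buffer=iKDK?????????Xz -> prefix_len=4
Fragment 3: offset=8 data="qsCjT" -> buffer=iKDK????qsCjTXz -> prefix_len=4
Fragment 4: offset=4 data="OQyR" -> buffer=iKDKOQyRqsCjTXz -> prefix_len=15

Answer: 4 4 4 15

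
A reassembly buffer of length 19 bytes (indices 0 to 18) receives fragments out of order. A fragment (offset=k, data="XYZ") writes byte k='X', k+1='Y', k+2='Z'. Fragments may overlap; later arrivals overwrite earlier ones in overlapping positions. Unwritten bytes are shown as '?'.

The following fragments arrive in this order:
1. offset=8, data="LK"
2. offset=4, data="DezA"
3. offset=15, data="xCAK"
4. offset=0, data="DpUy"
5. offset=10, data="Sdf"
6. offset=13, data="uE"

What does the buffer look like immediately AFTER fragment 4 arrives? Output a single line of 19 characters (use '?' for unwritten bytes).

Fragment 1: offset=8 data="LK" -> buffer=????????LK?????????
Fragment 2: offset=4 data="DezA" -> buffer=????DezALK?????????
Fragment 3: offset=15 data="xCAK" -> buffer=????DezALK?????xCAK
Fragment 4: offset=0 data="DpUy" -> buffer=DpUyDezALK?????xCAK

Answer: DpUyDezALK?????xCAK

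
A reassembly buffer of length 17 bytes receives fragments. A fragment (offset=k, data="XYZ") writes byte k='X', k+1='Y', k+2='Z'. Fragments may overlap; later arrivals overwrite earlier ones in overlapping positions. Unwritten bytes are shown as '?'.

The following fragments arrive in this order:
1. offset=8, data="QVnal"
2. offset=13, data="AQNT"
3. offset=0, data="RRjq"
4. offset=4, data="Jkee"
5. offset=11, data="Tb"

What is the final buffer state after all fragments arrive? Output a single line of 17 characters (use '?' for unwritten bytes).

Answer: RRjqJkeeQVnTbAQNT

Derivation:
Fragment 1: offset=8 data="QVnal" -> buffer=????????QVnal????
Fragment 2: offset=13 data="AQNT" -> buffer=????????QVnalAQNT
Fragment 3: offset=0 data="RRjq" -> buffer=RRjq????QVnalAQNT
Fragment 4: offset=4 data="Jkee" -> buffer=RRjqJkeeQVnalAQNT
Fragment 5: offset=11 data="Tb" -> buffer=RRjqJkeeQVnTbAQNT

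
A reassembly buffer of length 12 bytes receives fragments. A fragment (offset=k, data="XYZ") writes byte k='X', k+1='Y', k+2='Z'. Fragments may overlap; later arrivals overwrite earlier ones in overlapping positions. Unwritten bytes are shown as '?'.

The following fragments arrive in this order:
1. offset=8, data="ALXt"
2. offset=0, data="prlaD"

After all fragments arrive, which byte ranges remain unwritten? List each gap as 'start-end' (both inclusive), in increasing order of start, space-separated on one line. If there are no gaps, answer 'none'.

Answer: 5-7

Derivation:
Fragment 1: offset=8 len=4
Fragment 2: offset=0 len=5
Gaps: 5-7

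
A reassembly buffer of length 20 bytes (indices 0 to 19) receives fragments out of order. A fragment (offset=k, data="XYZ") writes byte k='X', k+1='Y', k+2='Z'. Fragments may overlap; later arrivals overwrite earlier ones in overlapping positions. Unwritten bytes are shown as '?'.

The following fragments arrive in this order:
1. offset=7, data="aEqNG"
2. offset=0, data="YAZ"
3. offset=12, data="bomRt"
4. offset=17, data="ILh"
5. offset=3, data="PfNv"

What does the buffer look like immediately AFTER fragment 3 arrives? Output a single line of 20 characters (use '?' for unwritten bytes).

Answer: YAZ????aEqNGbomRt???

Derivation:
Fragment 1: offset=7 data="aEqNG" -> buffer=???????aEqNG????????
Fragment 2: offset=0 data="YAZ" -> buffer=YAZ????aEqNG????????
Fragment 3: offset=12 data="bomRt" -> buffer=YAZ????aEqNGbomRt???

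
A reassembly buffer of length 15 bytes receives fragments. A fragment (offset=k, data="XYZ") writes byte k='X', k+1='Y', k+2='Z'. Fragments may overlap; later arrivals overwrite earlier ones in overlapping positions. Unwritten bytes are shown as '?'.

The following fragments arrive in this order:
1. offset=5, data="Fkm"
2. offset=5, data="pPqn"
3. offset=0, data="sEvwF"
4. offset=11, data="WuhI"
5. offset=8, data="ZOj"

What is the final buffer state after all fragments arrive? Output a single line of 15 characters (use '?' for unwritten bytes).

Fragment 1: offset=5 data="Fkm" -> buffer=?????Fkm???????
Fragment 2: offset=5 data="pPqn" -> buffer=?????pPqn??????
Fragment 3: offset=0 data="sEvwF" -> buffer=sEvwFpPqn??????
Fragment 4: offset=11 data="WuhI" -> buffer=sEvwFpPqn??WuhI
Fragment 5: offset=8 data="ZOj" -> buffer=sEvwFpPqZOjWuhI

Answer: sEvwFpPqZOjWuhI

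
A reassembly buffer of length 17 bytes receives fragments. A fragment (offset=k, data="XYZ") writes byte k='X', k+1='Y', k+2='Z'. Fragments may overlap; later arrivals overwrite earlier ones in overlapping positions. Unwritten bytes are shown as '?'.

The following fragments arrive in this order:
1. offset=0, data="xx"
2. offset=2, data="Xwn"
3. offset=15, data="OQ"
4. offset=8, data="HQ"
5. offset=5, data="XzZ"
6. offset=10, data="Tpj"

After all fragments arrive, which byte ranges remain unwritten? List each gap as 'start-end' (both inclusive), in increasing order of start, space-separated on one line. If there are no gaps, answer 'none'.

Fragment 1: offset=0 len=2
Fragment 2: offset=2 len=3
Fragment 3: offset=15 len=2
Fragment 4: offset=8 len=2
Fragment 5: offset=5 len=3
Fragment 6: offset=10 len=3
Gaps: 13-14

Answer: 13-14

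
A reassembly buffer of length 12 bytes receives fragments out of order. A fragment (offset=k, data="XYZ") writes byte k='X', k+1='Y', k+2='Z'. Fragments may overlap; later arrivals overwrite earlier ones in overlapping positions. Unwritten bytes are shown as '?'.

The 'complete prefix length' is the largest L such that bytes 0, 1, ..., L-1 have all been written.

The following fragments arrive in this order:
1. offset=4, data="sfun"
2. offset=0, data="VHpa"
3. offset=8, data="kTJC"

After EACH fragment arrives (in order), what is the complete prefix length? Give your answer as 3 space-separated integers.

Answer: 0 8 12

Derivation:
Fragment 1: offset=4 data="sfun" -> buffer=????sfun???? -> prefix_len=0
Fragment 2: offset=0 data="VHpa" -> buffer=VHpasfun???? -> prefix_len=8
Fragment 3: offset=8 data="kTJC" -> buffer=VHpasfunkTJC -> prefix_len=12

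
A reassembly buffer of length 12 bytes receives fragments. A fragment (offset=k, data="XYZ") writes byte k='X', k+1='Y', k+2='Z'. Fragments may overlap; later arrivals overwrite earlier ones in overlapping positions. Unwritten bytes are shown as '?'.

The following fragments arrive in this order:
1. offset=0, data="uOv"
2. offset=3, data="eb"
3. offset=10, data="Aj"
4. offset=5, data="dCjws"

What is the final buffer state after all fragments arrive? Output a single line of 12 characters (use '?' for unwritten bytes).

Fragment 1: offset=0 data="uOv" -> buffer=uOv?????????
Fragment 2: offset=3 data="eb" -> buffer=uOveb???????
Fragment 3: offset=10 data="Aj" -> buffer=uOveb?????Aj
Fragment 4: offset=5 data="dCjws" -> buffer=uOvebdCjwsAj

Answer: uOvebdCjwsAj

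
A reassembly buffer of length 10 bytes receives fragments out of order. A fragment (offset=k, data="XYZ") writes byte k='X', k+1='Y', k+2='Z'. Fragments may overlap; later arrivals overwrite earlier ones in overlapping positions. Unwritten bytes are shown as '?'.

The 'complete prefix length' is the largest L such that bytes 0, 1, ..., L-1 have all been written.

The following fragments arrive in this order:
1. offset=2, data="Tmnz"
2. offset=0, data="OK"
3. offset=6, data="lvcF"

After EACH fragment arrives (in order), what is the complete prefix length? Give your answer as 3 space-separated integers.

Fragment 1: offset=2 data="Tmnz" -> buffer=??Tmnz???? -> prefix_len=0
Fragment 2: offset=0 data="OK" -> buffer=OKTmnz???? -> prefix_len=6
Fragment 3: offset=6 data="lvcF" -> buffer=OKTmnzlvcF -> prefix_len=10

Answer: 0 6 10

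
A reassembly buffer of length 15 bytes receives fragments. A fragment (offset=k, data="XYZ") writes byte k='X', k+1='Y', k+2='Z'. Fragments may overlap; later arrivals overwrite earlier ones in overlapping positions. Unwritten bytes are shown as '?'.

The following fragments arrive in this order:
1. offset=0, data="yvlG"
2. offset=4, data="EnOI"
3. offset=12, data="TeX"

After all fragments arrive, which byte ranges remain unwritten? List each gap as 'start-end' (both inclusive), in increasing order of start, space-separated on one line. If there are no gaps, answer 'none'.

Fragment 1: offset=0 len=4
Fragment 2: offset=4 len=4
Fragment 3: offset=12 len=3
Gaps: 8-11

Answer: 8-11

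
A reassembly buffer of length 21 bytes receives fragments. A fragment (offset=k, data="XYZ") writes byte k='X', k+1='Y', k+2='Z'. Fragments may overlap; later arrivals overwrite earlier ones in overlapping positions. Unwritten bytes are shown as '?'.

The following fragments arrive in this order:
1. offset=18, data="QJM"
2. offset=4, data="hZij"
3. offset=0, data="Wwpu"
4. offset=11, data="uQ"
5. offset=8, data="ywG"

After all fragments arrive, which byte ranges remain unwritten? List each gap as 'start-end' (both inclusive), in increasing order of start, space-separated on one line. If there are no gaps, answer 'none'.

Fragment 1: offset=18 len=3
Fragment 2: offset=4 len=4
Fragment 3: offset=0 len=4
Fragment 4: offset=11 len=2
Fragment 5: offset=8 len=3
Gaps: 13-17

Answer: 13-17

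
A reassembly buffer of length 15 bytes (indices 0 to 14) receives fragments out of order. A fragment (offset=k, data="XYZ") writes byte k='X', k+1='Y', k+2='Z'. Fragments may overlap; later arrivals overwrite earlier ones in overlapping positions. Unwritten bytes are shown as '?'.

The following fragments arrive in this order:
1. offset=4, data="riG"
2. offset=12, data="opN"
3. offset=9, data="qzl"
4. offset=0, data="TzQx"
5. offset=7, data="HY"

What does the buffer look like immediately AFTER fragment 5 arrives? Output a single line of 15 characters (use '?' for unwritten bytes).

Fragment 1: offset=4 data="riG" -> buffer=????riG????????
Fragment 2: offset=12 data="opN" -> buffer=????riG?????opN
Fragment 3: offset=9 data="qzl" -> buffer=????riG??qzlopN
Fragment 4: offset=0 data="TzQx" -> buffer=TzQxriG??qzlopN
Fragment 5: offset=7 data="HY" -> buffer=TzQxriGHYqzlopN

Answer: TzQxriGHYqzlopN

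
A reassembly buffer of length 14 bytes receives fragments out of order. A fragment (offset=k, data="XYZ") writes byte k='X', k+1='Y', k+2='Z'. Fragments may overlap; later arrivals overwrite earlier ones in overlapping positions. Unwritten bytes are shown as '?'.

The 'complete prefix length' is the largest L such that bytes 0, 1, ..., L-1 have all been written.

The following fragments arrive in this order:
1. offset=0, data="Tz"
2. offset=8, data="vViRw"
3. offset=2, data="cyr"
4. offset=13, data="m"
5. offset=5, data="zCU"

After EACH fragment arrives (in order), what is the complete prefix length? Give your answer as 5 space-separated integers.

Fragment 1: offset=0 data="Tz" -> buffer=Tz???????????? -> prefix_len=2
Fragment 2: offset=8 data="vViRw" -> buffer=Tz??????vViRw? -> prefix_len=2
Fragment 3: offset=2 data="cyr" -> buffer=Tzcyr???vViRw? -> prefix_len=5
Fragment 4: offset=13 data="m" -> buffer=Tzcyr???vViRwm -> prefix_len=5
Fragment 5: offset=5 data="zCU" -> buffer=TzcyrzCUvViRwm -> prefix_len=14

Answer: 2 2 5 5 14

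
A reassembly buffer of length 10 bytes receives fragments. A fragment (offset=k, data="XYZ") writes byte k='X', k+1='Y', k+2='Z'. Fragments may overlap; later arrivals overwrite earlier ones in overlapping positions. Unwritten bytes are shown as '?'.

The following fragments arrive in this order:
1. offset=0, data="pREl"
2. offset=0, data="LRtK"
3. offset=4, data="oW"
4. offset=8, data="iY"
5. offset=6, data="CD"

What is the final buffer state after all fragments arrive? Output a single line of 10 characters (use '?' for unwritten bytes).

Fragment 1: offset=0 data="pREl" -> buffer=pREl??????
Fragment 2: offset=0 data="LRtK" -> buffer=LRtK??????
Fragment 3: offset=4 data="oW" -> buffer=LRtKoW????
Fragment 4: offset=8 data="iY" -> buffer=LRtKoW??iY
Fragment 5: offset=6 data="CD" -> buffer=LRtKoWCDiY

Answer: LRtKoWCDiY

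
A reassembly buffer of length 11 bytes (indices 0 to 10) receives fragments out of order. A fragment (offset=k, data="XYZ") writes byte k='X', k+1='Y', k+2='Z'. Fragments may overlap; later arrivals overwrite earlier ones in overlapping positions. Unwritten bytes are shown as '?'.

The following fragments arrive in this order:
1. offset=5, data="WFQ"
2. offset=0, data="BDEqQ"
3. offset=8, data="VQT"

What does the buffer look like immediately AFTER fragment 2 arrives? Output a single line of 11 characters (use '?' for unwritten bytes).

Fragment 1: offset=5 data="WFQ" -> buffer=?????WFQ???
Fragment 2: offset=0 data="BDEqQ" -> buffer=BDEqQWFQ???

Answer: BDEqQWFQ???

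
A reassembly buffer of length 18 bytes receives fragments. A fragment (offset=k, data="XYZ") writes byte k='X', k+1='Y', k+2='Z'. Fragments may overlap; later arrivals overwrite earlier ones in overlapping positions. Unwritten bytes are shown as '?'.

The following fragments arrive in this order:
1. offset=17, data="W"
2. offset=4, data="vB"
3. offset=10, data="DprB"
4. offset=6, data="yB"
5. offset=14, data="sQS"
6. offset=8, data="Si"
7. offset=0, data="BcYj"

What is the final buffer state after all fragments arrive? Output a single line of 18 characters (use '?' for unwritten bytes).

Answer: BcYjvByBSiDprBsQSW

Derivation:
Fragment 1: offset=17 data="W" -> buffer=?????????????????W
Fragment 2: offset=4 data="vB" -> buffer=????vB???????????W
Fragment 3: offset=10 data="DprB" -> buffer=????vB????DprB???W
Fragment 4: offset=6 data="yB" -> buffer=????vByB??DprB???W
Fragment 5: offset=14 data="sQS" -> buffer=????vByB??DprBsQSW
Fragment 6: offset=8 data="Si" -> buffer=????vByBSiDprBsQSW
Fragment 7: offset=0 data="BcYj" -> buffer=BcYjvByBSiDprBsQSW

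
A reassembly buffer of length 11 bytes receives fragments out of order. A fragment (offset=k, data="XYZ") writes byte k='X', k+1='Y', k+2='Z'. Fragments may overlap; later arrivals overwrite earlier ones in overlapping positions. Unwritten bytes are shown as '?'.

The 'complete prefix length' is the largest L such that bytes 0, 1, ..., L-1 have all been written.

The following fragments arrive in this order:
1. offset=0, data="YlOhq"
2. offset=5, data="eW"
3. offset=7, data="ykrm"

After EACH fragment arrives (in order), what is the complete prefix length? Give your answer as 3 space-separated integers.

Fragment 1: offset=0 data="YlOhq" -> buffer=YlOhq?????? -> prefix_len=5
Fragment 2: offset=5 data="eW" -> buffer=YlOhqeW???? -> prefix_len=7
Fragment 3: offset=7 data="ykrm" -> buffer=YlOhqeWykrm -> prefix_len=11

Answer: 5 7 11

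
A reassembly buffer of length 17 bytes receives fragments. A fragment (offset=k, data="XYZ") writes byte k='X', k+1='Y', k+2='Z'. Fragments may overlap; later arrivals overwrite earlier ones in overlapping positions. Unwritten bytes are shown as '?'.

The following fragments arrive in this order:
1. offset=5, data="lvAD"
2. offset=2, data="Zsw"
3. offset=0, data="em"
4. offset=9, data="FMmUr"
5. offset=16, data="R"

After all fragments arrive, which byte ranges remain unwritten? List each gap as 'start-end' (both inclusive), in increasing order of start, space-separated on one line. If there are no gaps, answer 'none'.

Answer: 14-15

Derivation:
Fragment 1: offset=5 len=4
Fragment 2: offset=2 len=3
Fragment 3: offset=0 len=2
Fragment 4: offset=9 len=5
Fragment 5: offset=16 len=1
Gaps: 14-15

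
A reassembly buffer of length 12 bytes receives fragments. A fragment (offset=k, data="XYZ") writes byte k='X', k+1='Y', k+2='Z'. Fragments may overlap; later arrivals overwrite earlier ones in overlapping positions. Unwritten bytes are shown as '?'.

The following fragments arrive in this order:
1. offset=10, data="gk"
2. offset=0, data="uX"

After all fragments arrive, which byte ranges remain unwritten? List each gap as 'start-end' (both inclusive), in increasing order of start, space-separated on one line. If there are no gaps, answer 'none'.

Fragment 1: offset=10 len=2
Fragment 2: offset=0 len=2
Gaps: 2-9

Answer: 2-9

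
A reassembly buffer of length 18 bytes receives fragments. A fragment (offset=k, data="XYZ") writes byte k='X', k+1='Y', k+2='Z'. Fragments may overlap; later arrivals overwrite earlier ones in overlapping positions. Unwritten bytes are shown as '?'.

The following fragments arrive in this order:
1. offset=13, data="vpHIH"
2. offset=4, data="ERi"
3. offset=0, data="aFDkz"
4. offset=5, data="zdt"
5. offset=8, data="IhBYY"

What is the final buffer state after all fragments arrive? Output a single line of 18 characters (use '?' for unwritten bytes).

Answer: aFDkzzdtIhBYYvpHIH

Derivation:
Fragment 1: offset=13 data="vpHIH" -> buffer=?????????????vpHIH
Fragment 2: offset=4 data="ERi" -> buffer=????ERi??????vpHIH
Fragment 3: offset=0 data="aFDkz" -> buffer=aFDkzRi??????vpHIH
Fragment 4: offset=5 data="zdt" -> buffer=aFDkzzdt?????vpHIH
Fragment 5: offset=8 data="IhBYY" -> buffer=aFDkzzdtIhBYYvpHIH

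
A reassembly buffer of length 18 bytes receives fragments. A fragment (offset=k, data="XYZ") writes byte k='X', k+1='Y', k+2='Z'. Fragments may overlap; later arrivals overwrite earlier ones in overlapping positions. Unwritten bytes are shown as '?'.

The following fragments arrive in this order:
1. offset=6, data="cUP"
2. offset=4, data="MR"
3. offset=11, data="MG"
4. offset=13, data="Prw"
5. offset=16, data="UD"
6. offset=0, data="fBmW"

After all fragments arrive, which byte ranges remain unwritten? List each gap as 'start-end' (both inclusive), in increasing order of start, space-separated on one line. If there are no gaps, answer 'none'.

Answer: 9-10

Derivation:
Fragment 1: offset=6 len=3
Fragment 2: offset=4 len=2
Fragment 3: offset=11 len=2
Fragment 4: offset=13 len=3
Fragment 5: offset=16 len=2
Fragment 6: offset=0 len=4
Gaps: 9-10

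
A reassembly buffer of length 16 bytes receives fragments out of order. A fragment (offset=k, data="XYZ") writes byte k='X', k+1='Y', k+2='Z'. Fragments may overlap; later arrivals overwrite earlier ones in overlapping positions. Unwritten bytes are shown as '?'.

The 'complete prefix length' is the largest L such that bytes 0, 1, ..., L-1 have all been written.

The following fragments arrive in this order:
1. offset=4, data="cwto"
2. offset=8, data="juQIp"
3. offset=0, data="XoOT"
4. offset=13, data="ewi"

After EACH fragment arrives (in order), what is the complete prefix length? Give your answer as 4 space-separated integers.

Answer: 0 0 13 16

Derivation:
Fragment 1: offset=4 data="cwto" -> buffer=????cwto???????? -> prefix_len=0
Fragment 2: offset=8 data="juQIp" -> buffer=????cwtojuQIp??? -> prefix_len=0
Fragment 3: offset=0 data="XoOT" -> buffer=XoOTcwtojuQIp??? -> prefix_len=13
Fragment 4: offset=13 data="ewi" -> buffer=XoOTcwtojuQIpewi -> prefix_len=16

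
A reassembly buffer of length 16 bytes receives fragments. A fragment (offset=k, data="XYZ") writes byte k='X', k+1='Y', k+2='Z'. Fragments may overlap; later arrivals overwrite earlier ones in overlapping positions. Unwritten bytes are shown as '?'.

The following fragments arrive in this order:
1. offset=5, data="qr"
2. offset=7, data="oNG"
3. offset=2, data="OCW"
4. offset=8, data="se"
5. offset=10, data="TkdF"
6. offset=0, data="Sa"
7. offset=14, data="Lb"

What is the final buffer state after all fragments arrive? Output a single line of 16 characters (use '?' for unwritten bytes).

Fragment 1: offset=5 data="qr" -> buffer=?????qr?????????
Fragment 2: offset=7 data="oNG" -> buffer=?????qroNG??????
Fragment 3: offset=2 data="OCW" -> buffer=??OCWqroNG??????
Fragment 4: offset=8 data="se" -> buffer=??OCWqrose??????
Fragment 5: offset=10 data="TkdF" -> buffer=??OCWqroseTkdF??
Fragment 6: offset=0 data="Sa" -> buffer=SaOCWqroseTkdF??
Fragment 7: offset=14 data="Lb" -> buffer=SaOCWqroseTkdFLb

Answer: SaOCWqroseTkdFLb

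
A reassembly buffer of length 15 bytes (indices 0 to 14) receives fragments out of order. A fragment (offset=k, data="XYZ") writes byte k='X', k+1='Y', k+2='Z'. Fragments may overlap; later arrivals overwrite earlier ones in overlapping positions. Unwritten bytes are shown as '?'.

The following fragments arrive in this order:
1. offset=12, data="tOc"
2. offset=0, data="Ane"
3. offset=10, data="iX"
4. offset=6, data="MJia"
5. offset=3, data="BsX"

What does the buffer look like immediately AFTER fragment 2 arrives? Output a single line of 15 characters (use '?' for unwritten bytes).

Answer: Ane?????????tOc

Derivation:
Fragment 1: offset=12 data="tOc" -> buffer=????????????tOc
Fragment 2: offset=0 data="Ane" -> buffer=Ane?????????tOc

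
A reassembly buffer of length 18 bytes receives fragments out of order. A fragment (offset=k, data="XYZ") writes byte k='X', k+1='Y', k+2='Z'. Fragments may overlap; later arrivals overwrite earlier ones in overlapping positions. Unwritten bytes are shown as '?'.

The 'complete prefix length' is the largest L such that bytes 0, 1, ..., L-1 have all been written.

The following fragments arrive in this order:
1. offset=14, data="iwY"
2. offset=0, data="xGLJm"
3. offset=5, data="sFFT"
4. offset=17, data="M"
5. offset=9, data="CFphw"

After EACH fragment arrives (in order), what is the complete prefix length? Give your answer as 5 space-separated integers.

Answer: 0 5 9 9 18

Derivation:
Fragment 1: offset=14 data="iwY" -> buffer=??????????????iwY? -> prefix_len=0
Fragment 2: offset=0 data="xGLJm" -> buffer=xGLJm?????????iwY? -> prefix_len=5
Fragment 3: offset=5 data="sFFT" -> buffer=xGLJmsFFT?????iwY? -> prefix_len=9
Fragment 4: offset=17 data="M" -> buffer=xGLJmsFFT?????iwYM -> prefix_len=9
Fragment 5: offset=9 data="CFphw" -> buffer=xGLJmsFFTCFphwiwYM -> prefix_len=18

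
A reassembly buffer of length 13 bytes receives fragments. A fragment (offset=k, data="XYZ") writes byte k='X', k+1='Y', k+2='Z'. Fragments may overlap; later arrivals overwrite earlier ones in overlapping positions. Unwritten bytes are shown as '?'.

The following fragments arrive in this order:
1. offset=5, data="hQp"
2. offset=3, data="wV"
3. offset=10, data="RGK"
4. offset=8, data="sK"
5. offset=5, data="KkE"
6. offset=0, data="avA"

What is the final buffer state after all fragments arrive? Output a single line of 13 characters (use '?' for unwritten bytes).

Fragment 1: offset=5 data="hQp" -> buffer=?????hQp?????
Fragment 2: offset=3 data="wV" -> buffer=???wVhQp?????
Fragment 3: offset=10 data="RGK" -> buffer=???wVhQp??RGK
Fragment 4: offset=8 data="sK" -> buffer=???wVhQpsKRGK
Fragment 5: offset=5 data="KkE" -> buffer=???wVKkEsKRGK
Fragment 6: offset=0 data="avA" -> buffer=avAwVKkEsKRGK

Answer: avAwVKkEsKRGK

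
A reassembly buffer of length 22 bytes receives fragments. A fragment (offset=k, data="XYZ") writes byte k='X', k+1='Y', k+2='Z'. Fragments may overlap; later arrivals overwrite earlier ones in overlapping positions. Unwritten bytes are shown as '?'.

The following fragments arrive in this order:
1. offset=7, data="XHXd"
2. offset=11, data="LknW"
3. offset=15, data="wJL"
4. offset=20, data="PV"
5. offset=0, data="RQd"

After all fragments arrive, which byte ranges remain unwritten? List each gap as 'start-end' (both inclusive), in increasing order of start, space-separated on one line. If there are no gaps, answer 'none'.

Answer: 3-6 18-19

Derivation:
Fragment 1: offset=7 len=4
Fragment 2: offset=11 len=4
Fragment 3: offset=15 len=3
Fragment 4: offset=20 len=2
Fragment 5: offset=0 len=3
Gaps: 3-6 18-19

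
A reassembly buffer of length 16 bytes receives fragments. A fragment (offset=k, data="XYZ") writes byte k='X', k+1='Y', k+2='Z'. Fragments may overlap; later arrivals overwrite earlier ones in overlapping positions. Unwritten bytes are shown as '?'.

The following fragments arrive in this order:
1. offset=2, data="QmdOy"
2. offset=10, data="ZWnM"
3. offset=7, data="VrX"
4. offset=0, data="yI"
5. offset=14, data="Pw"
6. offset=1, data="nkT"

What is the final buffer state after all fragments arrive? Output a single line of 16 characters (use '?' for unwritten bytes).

Answer: ynkTdOyVrXZWnMPw

Derivation:
Fragment 1: offset=2 data="QmdOy" -> buffer=??QmdOy?????????
Fragment 2: offset=10 data="ZWnM" -> buffer=??QmdOy???ZWnM??
Fragment 3: offset=7 data="VrX" -> buffer=??QmdOyVrXZWnM??
Fragment 4: offset=0 data="yI" -> buffer=yIQmdOyVrXZWnM??
Fragment 5: offset=14 data="Pw" -> buffer=yIQmdOyVrXZWnMPw
Fragment 6: offset=1 data="nkT" -> buffer=ynkTdOyVrXZWnMPw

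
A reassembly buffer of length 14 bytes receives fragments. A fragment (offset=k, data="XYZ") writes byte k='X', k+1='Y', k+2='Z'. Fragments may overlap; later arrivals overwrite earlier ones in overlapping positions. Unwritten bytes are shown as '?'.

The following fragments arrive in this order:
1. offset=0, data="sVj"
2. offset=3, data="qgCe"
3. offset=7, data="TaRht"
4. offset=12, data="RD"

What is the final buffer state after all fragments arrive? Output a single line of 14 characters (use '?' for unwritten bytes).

Fragment 1: offset=0 data="sVj" -> buffer=sVj???????????
Fragment 2: offset=3 data="qgCe" -> buffer=sVjqgCe???????
Fragment 3: offset=7 data="TaRht" -> buffer=sVjqgCeTaRht??
Fragment 4: offset=12 data="RD" -> buffer=sVjqgCeTaRhtRD

Answer: sVjqgCeTaRhtRD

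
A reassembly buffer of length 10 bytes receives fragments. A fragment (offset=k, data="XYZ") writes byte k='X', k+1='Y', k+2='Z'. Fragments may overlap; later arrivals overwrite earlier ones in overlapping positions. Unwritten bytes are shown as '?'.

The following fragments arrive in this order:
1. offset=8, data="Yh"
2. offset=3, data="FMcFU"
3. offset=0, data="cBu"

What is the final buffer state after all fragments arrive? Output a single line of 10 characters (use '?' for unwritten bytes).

Answer: cBuFMcFUYh

Derivation:
Fragment 1: offset=8 data="Yh" -> buffer=????????Yh
Fragment 2: offset=3 data="FMcFU" -> buffer=???FMcFUYh
Fragment 3: offset=0 data="cBu" -> buffer=cBuFMcFUYh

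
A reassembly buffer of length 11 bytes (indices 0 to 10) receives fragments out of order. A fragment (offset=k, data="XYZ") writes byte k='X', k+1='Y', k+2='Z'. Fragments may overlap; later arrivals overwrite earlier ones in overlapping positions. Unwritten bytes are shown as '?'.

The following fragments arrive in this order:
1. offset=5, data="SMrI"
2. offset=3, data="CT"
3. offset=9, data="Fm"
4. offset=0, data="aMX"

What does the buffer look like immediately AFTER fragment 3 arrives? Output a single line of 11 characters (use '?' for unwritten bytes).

Answer: ???CTSMrIFm

Derivation:
Fragment 1: offset=5 data="SMrI" -> buffer=?????SMrI??
Fragment 2: offset=3 data="CT" -> buffer=???CTSMrI??
Fragment 3: offset=9 data="Fm" -> buffer=???CTSMrIFm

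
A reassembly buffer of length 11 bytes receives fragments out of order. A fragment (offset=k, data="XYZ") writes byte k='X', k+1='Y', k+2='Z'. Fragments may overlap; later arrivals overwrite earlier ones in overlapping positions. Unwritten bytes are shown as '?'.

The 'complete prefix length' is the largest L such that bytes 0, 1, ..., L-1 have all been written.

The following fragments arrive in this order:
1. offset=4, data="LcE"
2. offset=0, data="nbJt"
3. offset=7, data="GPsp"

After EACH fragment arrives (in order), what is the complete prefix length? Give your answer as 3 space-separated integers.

Answer: 0 7 11

Derivation:
Fragment 1: offset=4 data="LcE" -> buffer=????LcE???? -> prefix_len=0
Fragment 2: offset=0 data="nbJt" -> buffer=nbJtLcE???? -> prefix_len=7
Fragment 3: offset=7 data="GPsp" -> buffer=nbJtLcEGPsp -> prefix_len=11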